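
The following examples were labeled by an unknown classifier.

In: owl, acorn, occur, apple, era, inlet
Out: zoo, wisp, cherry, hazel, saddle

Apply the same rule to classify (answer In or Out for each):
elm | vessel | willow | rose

The rule appears to be: starts with a vowel.
elm: starts with 'e' — satisfies this, so In. vessel: starts with 'v' — doesn't qualify, so Out. willow: starts with 'w' — doesn't qualify, so Out. rose: starts with 'r' — doesn't qualify, so Out.

In, Out, Out, Out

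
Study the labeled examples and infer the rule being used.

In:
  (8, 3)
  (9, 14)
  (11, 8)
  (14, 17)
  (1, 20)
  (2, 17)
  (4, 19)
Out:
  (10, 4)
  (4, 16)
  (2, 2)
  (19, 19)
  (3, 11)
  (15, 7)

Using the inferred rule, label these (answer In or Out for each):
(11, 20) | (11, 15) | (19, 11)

In, Out, Out

A rule that fits every label: sum is odd — true of each 'In' example, false of each 'Out' one.
(11, 20): In (11+20 = 31).
(11, 15): Out (11+15 = 26).
(19, 11): Out (19+11 = 30).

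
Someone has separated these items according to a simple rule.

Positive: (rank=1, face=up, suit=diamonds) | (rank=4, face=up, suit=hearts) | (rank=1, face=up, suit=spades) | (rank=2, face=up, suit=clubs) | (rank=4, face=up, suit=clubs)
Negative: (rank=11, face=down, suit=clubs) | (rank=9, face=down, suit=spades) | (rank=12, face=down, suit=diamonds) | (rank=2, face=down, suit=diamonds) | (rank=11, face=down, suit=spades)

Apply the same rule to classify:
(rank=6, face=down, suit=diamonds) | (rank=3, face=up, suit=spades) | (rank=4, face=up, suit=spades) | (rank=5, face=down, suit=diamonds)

Negative, Positive, Positive, Negative

Every 'Positive' example satisfies: face is up. None of the 'Negative' examples do.
(rank=6, face=down, suit=diamonds): face is down — fails the rule, so Negative. (rank=3, face=up, suit=spades): face is up — matches, so Positive. (rank=4, face=up, suit=spades): face is up — matches, so Positive. (rank=5, face=down, suit=diamonds): face is down — fails the rule, so Negative.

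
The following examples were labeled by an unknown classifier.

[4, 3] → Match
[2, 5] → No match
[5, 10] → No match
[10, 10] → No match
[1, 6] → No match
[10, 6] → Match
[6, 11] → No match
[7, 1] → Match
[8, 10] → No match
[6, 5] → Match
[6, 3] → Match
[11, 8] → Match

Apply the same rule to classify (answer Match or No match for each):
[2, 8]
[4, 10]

No match, No match

One predicate separates the groups cleanly: first > second.
[2, 8] → 2 < 8 → No match. [4, 10] → 4 < 10 → No match.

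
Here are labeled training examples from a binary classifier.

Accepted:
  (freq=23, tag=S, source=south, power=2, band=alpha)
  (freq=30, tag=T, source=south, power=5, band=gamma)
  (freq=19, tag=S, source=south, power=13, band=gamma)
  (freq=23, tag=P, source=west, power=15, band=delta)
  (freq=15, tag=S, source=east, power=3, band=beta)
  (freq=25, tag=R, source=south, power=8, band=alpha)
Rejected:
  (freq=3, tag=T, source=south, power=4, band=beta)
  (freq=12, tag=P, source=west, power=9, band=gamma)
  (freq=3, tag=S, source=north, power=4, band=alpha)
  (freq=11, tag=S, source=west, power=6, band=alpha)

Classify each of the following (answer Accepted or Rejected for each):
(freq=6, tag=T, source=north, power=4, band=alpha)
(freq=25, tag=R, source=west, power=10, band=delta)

The simplest hypothesis consistent with all the labels is: freq ≥ 15.
(freq=6, tag=T, source=north, power=4, band=alpha) — freq = 6, hence Rejected. (freq=25, tag=R, source=west, power=10, band=delta) — freq = 25, hence Accepted.

Rejected, Accepted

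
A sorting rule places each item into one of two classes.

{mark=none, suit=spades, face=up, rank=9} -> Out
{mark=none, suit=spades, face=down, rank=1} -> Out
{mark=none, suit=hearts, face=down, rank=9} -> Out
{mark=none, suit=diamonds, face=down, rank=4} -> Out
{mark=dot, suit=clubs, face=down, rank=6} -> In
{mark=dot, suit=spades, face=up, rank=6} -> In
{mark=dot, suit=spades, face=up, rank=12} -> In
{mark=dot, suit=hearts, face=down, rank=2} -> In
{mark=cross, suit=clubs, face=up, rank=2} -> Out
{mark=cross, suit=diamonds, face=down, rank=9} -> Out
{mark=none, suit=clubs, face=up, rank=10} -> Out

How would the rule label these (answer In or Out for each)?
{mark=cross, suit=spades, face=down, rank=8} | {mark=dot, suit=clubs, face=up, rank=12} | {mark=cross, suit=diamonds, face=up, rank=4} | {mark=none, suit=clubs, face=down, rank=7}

Out, In, Out, Out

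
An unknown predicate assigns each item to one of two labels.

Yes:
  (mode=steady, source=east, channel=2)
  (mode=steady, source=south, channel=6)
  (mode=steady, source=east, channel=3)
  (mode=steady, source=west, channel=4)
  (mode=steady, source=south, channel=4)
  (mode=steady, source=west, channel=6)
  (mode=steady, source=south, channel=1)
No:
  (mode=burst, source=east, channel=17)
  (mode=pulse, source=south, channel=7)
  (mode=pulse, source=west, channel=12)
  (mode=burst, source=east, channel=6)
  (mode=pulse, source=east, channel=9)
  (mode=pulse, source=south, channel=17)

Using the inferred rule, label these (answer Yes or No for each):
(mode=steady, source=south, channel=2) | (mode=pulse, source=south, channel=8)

Yes, No

Every 'Yes' example satisfies: mode is steady. None of the 'No' examples do.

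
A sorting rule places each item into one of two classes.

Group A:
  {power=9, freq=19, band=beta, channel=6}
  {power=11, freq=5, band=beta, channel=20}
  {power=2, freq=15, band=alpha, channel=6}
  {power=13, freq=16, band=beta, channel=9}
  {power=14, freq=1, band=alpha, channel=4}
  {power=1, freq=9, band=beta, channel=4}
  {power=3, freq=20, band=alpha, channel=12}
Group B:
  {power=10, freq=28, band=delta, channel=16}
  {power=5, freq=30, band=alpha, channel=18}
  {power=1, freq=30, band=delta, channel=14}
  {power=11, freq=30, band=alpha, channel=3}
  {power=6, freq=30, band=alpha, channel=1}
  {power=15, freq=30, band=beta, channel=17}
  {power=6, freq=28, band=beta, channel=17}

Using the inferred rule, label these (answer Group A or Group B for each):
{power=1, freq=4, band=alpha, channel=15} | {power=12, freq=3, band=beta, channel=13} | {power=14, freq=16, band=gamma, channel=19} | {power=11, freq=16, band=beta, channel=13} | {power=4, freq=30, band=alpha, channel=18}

'Group A' ⟺ freq ≤ 20.
{power=1, freq=4, band=alpha, channel=15}: freq = 4, satisfies this → Group A. {power=12, freq=3, band=beta, channel=13}: freq = 3, satisfies this → Group A. {power=14, freq=16, band=gamma, channel=19}: freq = 16, satisfies this → Group A. {power=11, freq=16, band=beta, channel=13}: freq = 16, satisfies this → Group A. {power=4, freq=30, band=alpha, channel=18}: freq = 30, doesn't match → Group B.

Group A, Group A, Group A, Group A, Group B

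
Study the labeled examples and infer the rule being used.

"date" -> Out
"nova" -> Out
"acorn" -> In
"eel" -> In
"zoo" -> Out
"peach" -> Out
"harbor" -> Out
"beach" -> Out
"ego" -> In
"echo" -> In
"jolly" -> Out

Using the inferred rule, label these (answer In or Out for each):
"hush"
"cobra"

Out, Out

Rule: starts with a vowel. This holds for each 'In' example and fails for each 'Out' one.
Out: "hush", since starts with 'h'. Out: "cobra", since starts with 'c'.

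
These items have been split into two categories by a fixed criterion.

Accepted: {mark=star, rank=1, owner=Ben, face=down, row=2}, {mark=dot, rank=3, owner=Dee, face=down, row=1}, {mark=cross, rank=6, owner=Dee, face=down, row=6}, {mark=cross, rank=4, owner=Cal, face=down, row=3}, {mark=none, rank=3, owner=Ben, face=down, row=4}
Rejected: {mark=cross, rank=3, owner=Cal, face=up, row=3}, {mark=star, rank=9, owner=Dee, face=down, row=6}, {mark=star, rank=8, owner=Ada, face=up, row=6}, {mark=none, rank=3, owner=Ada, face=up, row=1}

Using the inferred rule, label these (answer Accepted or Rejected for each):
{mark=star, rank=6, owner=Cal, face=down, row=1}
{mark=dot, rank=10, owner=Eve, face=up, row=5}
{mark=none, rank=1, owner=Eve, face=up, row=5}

Rule: face is down AND rank ≤ 6. This holds for each 'Accepted' example and fails for each 'Rejected' one.

Accepted, Rejected, Rejected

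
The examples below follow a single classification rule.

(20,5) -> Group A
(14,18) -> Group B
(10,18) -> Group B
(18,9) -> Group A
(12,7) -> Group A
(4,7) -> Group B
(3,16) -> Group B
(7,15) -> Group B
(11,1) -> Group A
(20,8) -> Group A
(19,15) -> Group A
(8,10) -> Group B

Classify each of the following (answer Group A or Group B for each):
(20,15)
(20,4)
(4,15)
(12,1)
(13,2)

The simplest hypothesis consistent with all the labels is: first > second.
(20,15) — 20 > 15, hence Group A.
(20,4) — 20 > 4, hence Group A.
(4,15) — 4 < 15, hence Group B.
(12,1) — 12 > 1, hence Group A.
(13,2) — 13 > 2, hence Group A.

Group A, Group A, Group B, Group A, Group A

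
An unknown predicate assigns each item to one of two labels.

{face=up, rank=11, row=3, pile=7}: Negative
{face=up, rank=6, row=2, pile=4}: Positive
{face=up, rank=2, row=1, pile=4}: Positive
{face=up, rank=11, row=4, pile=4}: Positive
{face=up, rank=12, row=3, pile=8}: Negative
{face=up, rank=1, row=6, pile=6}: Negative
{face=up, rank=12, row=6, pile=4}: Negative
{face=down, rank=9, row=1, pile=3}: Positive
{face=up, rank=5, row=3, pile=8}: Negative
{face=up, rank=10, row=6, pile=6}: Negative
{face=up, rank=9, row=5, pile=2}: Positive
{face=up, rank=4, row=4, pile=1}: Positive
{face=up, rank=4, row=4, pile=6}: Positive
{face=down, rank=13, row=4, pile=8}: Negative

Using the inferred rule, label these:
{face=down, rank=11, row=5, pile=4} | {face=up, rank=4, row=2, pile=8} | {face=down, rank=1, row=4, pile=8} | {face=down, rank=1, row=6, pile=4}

Positive, Negative, Negative, Negative

The common property of the 'Positive' items is: pile ≤ 6 AND row ≤ 5. No 'Negative' item has it.
{face=down, rank=11, row=5, pile=4} → pile = 4, row = 5 → Positive.
{face=up, rank=4, row=2, pile=8} → pile = 8, row = 2 → Negative.
{face=down, rank=1, row=4, pile=8} → pile = 8, row = 4 → Negative.
{face=down, rank=1, row=6, pile=4} → pile = 4, row = 6 → Negative.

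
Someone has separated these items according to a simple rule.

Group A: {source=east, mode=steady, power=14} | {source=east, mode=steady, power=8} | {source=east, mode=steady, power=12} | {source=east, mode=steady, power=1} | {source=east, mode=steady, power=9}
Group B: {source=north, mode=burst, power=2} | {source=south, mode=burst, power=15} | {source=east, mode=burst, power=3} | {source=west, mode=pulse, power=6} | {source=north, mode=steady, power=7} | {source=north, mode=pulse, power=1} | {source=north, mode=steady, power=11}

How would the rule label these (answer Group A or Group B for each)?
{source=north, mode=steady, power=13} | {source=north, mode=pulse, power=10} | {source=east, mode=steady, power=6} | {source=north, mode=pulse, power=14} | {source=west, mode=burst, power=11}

The classifier is using: source is east AND mode is steady.
{source=north, mode=steady, power=13}: source is north, mode is steady, does not satisfy this → Group B.
{source=north, mode=pulse, power=10}: source is north, mode is pulse, does not satisfy this → Group B.
{source=east, mode=steady, power=6}: source is east, mode is steady, has this property → Group A.
{source=north, mode=pulse, power=14}: source is north, mode is pulse, does not satisfy this → Group B.
{source=west, mode=burst, power=11}: source is west, mode is burst, does not satisfy this → Group B.

Group B, Group B, Group A, Group B, Group B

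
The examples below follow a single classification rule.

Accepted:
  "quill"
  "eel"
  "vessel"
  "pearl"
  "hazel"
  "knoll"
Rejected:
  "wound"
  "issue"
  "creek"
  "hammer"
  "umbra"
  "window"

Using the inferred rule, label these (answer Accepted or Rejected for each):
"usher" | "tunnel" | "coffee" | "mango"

Rejected, Accepted, Rejected, Rejected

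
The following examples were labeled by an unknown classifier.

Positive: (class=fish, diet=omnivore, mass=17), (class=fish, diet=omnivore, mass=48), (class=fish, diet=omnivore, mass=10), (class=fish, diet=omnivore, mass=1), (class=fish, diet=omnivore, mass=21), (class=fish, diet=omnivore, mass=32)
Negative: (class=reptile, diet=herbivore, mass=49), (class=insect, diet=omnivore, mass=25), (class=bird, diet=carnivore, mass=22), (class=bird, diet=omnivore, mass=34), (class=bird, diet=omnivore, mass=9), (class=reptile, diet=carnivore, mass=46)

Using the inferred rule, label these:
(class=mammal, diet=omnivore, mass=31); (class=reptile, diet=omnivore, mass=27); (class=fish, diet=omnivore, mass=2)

The rule appears to be: class is fish.

Negative, Negative, Positive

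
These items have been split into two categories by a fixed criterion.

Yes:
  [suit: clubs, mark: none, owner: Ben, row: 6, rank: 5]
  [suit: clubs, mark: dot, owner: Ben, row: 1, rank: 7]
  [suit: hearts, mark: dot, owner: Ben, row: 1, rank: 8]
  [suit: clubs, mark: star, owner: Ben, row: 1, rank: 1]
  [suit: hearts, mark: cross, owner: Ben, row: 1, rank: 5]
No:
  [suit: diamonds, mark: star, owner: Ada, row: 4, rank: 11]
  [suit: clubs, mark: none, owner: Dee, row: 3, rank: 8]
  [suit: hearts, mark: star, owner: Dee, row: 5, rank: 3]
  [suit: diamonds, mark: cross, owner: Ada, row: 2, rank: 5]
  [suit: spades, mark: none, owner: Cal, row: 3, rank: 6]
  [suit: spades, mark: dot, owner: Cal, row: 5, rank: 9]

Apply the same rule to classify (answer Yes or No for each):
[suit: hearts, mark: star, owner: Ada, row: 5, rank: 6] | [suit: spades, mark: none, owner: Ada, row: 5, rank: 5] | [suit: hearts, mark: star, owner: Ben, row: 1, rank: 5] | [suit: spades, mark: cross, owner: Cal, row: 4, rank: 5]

Checking candidate rules against both groups, what survives is: owner is Ben.
[suit: hearts, mark: star, owner: Ada, row: 5, rank: 6]: owner is Ada — doesn't qualify, so No. [suit: spades, mark: none, owner: Ada, row: 5, rank: 5]: owner is Ada — doesn't qualify, so No. [suit: hearts, mark: star, owner: Ben, row: 1, rank: 5]: owner is Ben — satisfies this, so Yes. [suit: spades, mark: cross, owner: Cal, row: 4, rank: 5]: owner is Cal — doesn't qualify, so No.

No, No, Yes, No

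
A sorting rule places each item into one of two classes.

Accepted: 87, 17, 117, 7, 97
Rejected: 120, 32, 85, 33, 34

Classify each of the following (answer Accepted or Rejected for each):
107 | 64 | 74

All 'Accepted' examples share one property — ends in digit 7 — and every 'Rejected' example lacks it.
107: last digit 7 — passes, so Accepted.
64: last digit 4 — does not pass, so Rejected.
74: last digit 4 — does not pass, so Rejected.

Accepted, Rejected, Rejected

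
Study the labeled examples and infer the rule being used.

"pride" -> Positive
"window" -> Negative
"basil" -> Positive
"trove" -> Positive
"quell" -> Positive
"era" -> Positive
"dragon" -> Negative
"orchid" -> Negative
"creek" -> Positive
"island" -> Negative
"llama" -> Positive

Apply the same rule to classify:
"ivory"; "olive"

Positive, Positive

The pattern is that an item is 'Positive' exactly when: odd length.
Positive: "ivory", since length 5. Positive: "olive", since length 5.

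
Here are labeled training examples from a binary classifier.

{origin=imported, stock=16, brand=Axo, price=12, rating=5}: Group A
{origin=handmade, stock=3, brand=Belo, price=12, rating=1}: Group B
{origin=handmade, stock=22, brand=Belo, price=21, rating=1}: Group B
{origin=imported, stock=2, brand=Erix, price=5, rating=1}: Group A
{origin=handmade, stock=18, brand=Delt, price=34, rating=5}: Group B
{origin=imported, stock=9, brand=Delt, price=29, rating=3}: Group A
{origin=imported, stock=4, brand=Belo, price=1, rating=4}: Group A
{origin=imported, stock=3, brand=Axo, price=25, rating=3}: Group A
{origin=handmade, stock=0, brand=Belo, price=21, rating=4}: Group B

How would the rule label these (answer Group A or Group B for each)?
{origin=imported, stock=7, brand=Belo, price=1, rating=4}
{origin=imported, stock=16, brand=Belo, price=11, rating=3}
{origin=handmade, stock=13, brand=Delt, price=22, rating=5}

Group A, Group A, Group B

A rule that fits every label: origin is imported — true of each 'Group A' example, false of each 'Group B' one.
Group A: {origin=imported, stock=7, brand=Belo, price=1, rating=4}, since origin is imported.
Group A: {origin=imported, stock=16, brand=Belo, price=11, rating=3}, since origin is imported.
Group B: {origin=handmade, stock=13, brand=Delt, price=22, rating=5}, since origin is handmade.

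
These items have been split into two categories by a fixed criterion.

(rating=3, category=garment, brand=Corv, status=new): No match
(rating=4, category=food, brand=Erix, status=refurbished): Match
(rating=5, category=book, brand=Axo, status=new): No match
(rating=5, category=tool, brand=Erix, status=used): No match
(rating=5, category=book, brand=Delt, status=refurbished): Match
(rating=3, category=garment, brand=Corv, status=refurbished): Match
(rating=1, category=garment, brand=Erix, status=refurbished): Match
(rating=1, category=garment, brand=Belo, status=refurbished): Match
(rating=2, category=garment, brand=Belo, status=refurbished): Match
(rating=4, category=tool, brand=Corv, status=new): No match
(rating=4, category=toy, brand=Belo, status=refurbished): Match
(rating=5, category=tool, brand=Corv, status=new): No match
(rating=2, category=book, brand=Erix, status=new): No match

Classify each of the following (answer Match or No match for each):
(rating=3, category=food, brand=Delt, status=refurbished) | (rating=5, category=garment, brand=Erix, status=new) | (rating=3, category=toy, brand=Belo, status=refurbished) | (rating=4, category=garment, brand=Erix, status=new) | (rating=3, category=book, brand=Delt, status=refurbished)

Match, No match, Match, No match, Match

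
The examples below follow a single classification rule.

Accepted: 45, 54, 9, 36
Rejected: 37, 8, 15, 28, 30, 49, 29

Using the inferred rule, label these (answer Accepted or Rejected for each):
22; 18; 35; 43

Every 'Accepted' example satisfies: multiple of 9. None of the 'Rejected' examples do.

Rejected, Accepted, Rejected, Rejected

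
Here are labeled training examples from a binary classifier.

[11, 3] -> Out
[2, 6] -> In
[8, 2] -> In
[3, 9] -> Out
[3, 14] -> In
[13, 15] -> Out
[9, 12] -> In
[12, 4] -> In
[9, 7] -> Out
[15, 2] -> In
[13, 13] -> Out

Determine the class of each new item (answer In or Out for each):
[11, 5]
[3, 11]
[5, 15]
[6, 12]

Out, Out, Out, In

Every 'In' example satisfies: second is even. None of the 'Out' examples do.
[11, 5]: second 5 — lacks this property, so Out. [3, 11]: second 11 — lacks this property, so Out. [5, 15]: second 15 — lacks this property, so Out. [6, 12]: second 12 — passes, so In.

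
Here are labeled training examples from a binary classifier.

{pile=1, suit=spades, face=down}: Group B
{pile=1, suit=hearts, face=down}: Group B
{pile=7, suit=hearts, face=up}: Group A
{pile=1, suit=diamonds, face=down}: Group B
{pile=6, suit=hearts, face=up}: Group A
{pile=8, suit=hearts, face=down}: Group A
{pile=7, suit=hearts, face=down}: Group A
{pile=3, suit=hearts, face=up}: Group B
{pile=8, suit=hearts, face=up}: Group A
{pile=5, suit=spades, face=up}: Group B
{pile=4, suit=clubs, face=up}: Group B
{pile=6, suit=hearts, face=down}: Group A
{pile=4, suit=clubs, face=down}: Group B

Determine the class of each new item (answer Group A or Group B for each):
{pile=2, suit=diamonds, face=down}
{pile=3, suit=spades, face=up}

Group B, Group B

Rule: pile ≥ 6. This holds for each 'Group A' example and fails for each 'Group B' one.
Group B: {pile=2, suit=diamonds, face=down}, since pile = 2.
Group B: {pile=3, suit=spades, face=up}, since pile = 3.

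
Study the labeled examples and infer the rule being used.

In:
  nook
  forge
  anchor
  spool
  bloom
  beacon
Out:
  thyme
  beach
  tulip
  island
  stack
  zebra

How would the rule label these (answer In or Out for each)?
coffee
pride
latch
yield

The classifier is using: contains 'o'.
coffee: In (has 'o'). pride: Out (no 'o'). latch: Out (no 'o'). yield: Out (no 'o').

In, Out, Out, Out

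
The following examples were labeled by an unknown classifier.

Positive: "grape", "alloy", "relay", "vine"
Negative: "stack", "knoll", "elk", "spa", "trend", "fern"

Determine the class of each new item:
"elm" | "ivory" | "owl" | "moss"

The rule appears to be: has ≥ 2 vowels.
"elm" → 1 vowel → Negative. "ivory" → 2 vowels → Positive. "owl" → 1 vowel → Negative. "moss" → 1 vowel → Negative.

Negative, Positive, Negative, Negative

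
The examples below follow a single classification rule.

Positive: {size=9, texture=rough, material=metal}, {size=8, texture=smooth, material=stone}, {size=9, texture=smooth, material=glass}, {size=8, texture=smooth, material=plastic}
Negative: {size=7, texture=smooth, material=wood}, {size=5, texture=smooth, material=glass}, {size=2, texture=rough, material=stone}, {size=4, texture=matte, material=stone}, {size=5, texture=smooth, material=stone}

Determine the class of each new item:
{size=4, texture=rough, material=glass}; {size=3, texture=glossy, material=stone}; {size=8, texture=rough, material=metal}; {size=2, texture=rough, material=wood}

Negative, Negative, Positive, Negative

The rule appears to be: size ≥ 8.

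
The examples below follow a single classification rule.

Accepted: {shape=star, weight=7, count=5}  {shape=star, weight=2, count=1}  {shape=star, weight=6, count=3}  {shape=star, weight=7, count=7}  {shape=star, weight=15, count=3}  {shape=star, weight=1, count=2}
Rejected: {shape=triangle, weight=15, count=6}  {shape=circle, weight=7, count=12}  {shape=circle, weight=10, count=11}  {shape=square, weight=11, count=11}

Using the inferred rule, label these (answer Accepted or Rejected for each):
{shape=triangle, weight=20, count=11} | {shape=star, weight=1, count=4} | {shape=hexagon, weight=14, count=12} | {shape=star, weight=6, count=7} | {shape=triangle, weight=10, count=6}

Rejected, Accepted, Rejected, Accepted, Rejected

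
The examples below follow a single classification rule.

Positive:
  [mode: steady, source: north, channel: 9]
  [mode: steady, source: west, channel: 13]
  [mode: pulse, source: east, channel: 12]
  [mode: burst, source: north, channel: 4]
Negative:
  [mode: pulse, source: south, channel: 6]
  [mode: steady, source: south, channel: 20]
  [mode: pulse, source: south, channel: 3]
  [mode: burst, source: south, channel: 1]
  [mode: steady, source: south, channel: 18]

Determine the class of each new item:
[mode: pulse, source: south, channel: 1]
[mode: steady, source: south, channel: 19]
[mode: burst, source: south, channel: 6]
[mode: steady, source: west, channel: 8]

The simplest hypothesis consistent with all the labels is: source is not south.

Negative, Negative, Negative, Positive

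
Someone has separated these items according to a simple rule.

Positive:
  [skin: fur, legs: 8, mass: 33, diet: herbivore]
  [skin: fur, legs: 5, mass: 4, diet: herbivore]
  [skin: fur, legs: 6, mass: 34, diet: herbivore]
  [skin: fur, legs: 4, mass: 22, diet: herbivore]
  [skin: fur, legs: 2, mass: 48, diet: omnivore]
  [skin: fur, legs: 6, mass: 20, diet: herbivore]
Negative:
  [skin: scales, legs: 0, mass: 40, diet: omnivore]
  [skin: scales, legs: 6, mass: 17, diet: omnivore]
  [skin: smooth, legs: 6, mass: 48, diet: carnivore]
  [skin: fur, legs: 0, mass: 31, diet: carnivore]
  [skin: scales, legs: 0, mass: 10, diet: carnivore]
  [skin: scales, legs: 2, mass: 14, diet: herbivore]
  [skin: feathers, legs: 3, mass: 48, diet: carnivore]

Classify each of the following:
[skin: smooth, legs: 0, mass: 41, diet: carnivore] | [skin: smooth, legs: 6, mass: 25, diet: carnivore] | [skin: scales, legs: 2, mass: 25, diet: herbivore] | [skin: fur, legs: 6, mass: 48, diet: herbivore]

Negative, Negative, Negative, Positive

One predicate separates the groups cleanly: skin is fur AND legs ≥ 2.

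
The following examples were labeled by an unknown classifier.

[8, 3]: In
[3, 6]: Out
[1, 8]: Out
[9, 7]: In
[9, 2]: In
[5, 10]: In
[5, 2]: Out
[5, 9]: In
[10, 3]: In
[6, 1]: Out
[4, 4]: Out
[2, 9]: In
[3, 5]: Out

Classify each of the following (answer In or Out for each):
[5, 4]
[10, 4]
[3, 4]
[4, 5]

'In' ⟺ sum ≥ 11.

Out, In, Out, Out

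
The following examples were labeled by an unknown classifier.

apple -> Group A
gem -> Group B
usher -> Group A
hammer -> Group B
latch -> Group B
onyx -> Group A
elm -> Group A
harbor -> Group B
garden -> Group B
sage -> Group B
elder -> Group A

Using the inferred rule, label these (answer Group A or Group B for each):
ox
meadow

Group A, Group B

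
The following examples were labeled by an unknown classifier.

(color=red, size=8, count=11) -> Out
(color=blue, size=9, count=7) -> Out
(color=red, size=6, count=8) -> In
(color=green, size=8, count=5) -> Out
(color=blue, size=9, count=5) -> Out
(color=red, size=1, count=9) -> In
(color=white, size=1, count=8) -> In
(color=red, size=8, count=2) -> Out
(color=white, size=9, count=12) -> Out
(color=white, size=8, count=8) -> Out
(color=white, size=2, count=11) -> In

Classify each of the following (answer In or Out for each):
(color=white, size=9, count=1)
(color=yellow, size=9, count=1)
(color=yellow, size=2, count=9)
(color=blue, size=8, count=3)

Out, Out, In, Out

Rule: size ≤ 6. This holds for each 'In' example and fails for each 'Out' one.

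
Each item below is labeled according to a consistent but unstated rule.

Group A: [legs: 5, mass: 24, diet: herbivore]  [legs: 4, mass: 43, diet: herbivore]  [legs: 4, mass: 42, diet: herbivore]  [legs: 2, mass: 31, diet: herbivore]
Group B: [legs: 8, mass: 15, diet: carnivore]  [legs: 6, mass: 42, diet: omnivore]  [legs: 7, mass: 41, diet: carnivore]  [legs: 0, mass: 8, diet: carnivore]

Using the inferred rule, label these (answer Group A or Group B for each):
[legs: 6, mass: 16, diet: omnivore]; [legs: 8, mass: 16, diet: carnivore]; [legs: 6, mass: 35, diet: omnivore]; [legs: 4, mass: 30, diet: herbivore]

Group B, Group B, Group B, Group A

The distinguishing property — diet is herbivore — holds for all the 'Group A' cases and none of the 'Group B' cases.
[legs: 6, mass: 16, diet: omnivore]: diet is omnivore — does not pass, so Group B.
[legs: 8, mass: 16, diet: carnivore]: diet is carnivore — does not pass, so Group B.
[legs: 6, mass: 35, diet: omnivore]: diet is omnivore — does not pass, so Group B.
[legs: 4, mass: 30, diet: herbivore]: diet is herbivore — passes, so Group A.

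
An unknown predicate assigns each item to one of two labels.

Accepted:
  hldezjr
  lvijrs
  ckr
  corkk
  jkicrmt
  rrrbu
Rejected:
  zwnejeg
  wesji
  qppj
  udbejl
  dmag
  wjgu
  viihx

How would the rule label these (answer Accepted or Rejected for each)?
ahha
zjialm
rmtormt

A rule that fits every label: contains 'r' — true of each 'Accepted' example, false of each 'Rejected' one.
ahha: no 'r' — doesn't qualify, so Rejected. zjialm: no 'r' — doesn't qualify, so Rejected. rmtormt: has 'r' — satisfies this, so Accepted.

Rejected, Rejected, Accepted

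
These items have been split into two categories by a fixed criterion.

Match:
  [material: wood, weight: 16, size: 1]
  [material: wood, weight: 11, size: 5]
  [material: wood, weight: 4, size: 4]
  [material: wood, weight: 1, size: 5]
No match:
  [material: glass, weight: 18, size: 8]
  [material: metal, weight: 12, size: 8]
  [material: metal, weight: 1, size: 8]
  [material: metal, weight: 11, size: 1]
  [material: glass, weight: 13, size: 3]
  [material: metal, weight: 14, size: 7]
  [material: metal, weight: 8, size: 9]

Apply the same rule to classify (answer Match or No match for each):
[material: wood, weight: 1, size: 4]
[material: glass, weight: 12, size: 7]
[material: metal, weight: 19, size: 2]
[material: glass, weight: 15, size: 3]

Match, No match, No match, No match

The simplest hypothesis consistent with all the labels is: material is wood.
Match: [material: wood, weight: 1, size: 4], since material is wood. No match: [material: glass, weight: 12, size: 7], since material is glass. No match: [material: metal, weight: 19, size: 2], since material is metal. No match: [material: glass, weight: 15, size: 3], since material is glass.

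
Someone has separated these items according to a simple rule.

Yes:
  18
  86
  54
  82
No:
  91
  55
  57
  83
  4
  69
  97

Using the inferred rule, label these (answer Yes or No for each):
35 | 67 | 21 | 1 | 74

No, No, No, No, Yes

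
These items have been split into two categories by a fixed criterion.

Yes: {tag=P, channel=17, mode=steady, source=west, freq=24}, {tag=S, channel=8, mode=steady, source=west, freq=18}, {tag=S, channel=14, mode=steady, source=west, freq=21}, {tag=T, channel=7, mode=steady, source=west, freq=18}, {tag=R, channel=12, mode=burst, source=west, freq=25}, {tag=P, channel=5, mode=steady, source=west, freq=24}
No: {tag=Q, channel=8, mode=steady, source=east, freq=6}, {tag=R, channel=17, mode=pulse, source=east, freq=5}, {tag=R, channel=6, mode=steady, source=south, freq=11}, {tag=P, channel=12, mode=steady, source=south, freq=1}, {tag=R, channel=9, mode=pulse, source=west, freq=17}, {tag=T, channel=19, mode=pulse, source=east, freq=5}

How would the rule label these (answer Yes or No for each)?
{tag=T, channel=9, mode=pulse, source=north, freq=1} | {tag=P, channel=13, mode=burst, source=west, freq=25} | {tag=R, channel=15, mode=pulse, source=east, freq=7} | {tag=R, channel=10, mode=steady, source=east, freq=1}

All 'Yes' examples share one property — freq ≥ 18 — and every 'No' example lacks it.
{tag=T, channel=9, mode=pulse, source=north, freq=1}: No (freq = 1). {tag=P, channel=13, mode=burst, source=west, freq=25}: Yes (freq = 25). {tag=R, channel=15, mode=pulse, source=east, freq=7}: No (freq = 7). {tag=R, channel=10, mode=steady, source=east, freq=1}: No (freq = 1).

No, Yes, No, No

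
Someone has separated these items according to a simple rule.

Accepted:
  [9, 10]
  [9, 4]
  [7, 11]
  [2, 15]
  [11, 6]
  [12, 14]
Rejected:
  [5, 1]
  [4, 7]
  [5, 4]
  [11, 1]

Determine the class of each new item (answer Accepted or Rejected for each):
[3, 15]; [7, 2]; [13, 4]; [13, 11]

Every 'Accepted' example satisfies: sum ≥ 13. None of the 'Rejected' examples do.

Accepted, Rejected, Accepted, Accepted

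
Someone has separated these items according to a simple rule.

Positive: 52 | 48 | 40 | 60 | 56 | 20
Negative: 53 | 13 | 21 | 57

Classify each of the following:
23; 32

Negative, Positive

The simplest hypothesis consistent with all the labels is: even.
Negative: 23, since 23 is odd.
Positive: 32, since 32 is even.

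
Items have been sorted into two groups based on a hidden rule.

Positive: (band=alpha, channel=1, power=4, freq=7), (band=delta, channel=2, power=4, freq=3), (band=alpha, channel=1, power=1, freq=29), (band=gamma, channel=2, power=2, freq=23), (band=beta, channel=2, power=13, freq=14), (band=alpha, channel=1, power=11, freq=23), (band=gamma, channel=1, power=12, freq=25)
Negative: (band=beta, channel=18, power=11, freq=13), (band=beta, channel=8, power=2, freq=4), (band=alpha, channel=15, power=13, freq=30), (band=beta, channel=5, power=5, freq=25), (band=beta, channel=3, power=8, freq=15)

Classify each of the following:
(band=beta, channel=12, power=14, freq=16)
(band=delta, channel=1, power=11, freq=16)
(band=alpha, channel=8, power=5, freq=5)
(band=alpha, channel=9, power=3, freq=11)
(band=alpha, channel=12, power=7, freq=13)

Negative, Positive, Negative, Negative, Negative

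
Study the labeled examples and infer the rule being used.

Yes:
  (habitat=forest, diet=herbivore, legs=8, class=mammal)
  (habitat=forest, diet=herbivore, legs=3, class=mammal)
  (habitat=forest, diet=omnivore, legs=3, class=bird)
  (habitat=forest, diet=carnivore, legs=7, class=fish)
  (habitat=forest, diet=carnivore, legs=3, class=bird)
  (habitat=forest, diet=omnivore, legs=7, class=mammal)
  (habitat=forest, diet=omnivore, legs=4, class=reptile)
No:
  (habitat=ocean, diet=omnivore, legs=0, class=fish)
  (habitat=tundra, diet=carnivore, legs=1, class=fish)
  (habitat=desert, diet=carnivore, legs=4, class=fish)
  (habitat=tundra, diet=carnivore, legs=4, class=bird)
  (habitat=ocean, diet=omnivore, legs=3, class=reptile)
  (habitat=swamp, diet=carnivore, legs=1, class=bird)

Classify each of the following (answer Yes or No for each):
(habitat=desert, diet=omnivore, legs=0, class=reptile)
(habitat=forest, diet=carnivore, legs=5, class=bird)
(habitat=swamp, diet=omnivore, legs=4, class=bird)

No, Yes, No

The pattern is that an item is 'Yes' exactly when: habitat is forest.
(habitat=desert, diet=omnivore, legs=0, class=reptile): habitat is desert, does not fit → No.
(habitat=forest, diet=carnivore, legs=5, class=bird): habitat is forest, checks out → Yes.
(habitat=swamp, diet=omnivore, legs=4, class=bird): habitat is swamp, does not fit → No.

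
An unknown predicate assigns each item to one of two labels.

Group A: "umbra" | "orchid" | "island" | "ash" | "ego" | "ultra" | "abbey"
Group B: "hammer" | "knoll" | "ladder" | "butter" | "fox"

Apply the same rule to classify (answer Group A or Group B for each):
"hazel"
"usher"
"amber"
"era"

Group B, Group A, Group A, Group A

The classifier is using: starts with a vowel.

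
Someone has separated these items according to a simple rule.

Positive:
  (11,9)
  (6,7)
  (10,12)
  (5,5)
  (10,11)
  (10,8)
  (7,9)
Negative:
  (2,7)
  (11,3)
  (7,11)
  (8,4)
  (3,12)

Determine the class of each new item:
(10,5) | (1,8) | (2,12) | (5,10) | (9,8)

The simplest hypothesis consistent with all the labels is: |first − second| ≤ 2.
(10,5): Negative (|10−5| = 5). (1,8): Negative (|1−8| = 7). (2,12): Negative (|2−12| = 10). (5,10): Negative (|5−10| = 5). (9,8): Positive (|9−8| = 1).

Negative, Negative, Negative, Negative, Positive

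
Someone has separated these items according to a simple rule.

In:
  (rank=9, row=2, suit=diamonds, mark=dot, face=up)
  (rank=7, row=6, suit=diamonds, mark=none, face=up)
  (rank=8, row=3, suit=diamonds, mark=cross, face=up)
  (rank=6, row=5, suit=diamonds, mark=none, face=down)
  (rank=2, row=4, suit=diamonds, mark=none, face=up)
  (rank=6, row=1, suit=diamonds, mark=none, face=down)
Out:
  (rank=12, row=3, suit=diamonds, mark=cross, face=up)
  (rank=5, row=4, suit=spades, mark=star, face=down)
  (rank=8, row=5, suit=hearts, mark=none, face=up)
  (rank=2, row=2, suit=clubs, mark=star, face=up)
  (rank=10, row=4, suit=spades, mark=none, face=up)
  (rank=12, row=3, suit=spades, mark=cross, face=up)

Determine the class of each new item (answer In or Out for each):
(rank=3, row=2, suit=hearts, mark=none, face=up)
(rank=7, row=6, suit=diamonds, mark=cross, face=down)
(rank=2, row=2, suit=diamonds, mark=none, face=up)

All 'In' examples share one property — suit is diamonds AND rank ≤ 9 — and every 'Out' example lacks it.
Out: (rank=3, row=2, suit=hearts, mark=none, face=up), since suit is hearts, rank = 3. In: (rank=7, row=6, suit=diamonds, mark=cross, face=down), since suit is diamonds, rank = 7. In: (rank=2, row=2, suit=diamonds, mark=none, face=up), since suit is diamonds, rank = 2.

Out, In, In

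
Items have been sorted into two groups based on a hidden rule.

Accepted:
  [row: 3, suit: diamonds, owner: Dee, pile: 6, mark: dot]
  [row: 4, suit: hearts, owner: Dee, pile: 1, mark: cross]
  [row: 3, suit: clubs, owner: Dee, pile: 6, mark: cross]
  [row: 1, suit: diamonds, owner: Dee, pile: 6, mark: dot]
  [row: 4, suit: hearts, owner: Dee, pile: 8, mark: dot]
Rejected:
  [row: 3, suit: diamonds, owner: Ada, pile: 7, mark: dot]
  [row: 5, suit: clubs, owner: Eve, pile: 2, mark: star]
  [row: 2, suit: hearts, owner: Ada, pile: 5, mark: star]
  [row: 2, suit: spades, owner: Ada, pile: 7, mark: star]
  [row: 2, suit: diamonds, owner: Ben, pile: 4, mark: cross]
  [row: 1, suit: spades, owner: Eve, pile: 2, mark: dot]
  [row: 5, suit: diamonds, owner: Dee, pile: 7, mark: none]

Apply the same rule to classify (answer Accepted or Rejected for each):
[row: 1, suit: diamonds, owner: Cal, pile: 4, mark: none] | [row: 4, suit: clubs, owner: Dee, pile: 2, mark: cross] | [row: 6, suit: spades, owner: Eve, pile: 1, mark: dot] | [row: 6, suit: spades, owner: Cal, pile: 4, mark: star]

The rule appears to be: owner is Dee AND row ≤ 4.
[row: 1, suit: diamonds, owner: Cal, pile: 4, mark: none] — owner is Cal, row = 1, hence Rejected.
[row: 4, suit: clubs, owner: Dee, pile: 2, mark: cross] — owner is Dee, row = 4, hence Accepted.
[row: 6, suit: spades, owner: Eve, pile: 1, mark: dot] — owner is Eve, row = 6, hence Rejected.
[row: 6, suit: spades, owner: Cal, pile: 4, mark: star] — owner is Cal, row = 6, hence Rejected.

Rejected, Accepted, Rejected, Rejected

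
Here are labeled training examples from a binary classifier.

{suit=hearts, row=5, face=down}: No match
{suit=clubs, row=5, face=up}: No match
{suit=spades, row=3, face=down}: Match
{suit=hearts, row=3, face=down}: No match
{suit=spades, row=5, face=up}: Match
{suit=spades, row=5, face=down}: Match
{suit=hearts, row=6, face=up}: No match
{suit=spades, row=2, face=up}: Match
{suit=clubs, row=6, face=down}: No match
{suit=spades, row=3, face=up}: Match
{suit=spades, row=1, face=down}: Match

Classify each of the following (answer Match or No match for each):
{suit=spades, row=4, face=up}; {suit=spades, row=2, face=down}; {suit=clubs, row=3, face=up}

Match, Match, No match

Comparing the two groups points to one rule — suit is spades.
Match: {suit=spades, row=4, face=up}, since suit is spades. Match: {suit=spades, row=2, face=down}, since suit is spades. No match: {suit=clubs, row=3, face=up}, since suit is clubs.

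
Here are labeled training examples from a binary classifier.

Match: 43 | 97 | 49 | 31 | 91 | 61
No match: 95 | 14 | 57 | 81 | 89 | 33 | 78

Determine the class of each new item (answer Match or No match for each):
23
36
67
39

One predicate separates the groups cleanly: ≡ 1 (mod 3).
23 → 23 mod 3 = 2 → No match. 36 → 36 mod 3 = 0 → No match. 67 → 67 mod 3 = 1 → Match. 39 → 39 mod 3 = 0 → No match.

No match, No match, Match, No match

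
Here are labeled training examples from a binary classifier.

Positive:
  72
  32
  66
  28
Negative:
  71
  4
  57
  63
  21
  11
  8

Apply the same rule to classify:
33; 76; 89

'Positive' ⟺ even AND at least 11.
33 → 33 is odd, 33 ≥ 11 → Negative. 76 → 76 is even, 76 ≥ 11 → Positive. 89 → 89 is odd, 89 ≥ 11 → Negative.

Negative, Positive, Negative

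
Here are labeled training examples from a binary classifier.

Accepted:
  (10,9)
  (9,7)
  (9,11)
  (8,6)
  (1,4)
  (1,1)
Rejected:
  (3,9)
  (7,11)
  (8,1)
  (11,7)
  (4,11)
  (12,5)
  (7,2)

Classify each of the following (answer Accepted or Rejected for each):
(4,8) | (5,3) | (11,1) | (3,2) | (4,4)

Rejected, Accepted, Rejected, Accepted, Accepted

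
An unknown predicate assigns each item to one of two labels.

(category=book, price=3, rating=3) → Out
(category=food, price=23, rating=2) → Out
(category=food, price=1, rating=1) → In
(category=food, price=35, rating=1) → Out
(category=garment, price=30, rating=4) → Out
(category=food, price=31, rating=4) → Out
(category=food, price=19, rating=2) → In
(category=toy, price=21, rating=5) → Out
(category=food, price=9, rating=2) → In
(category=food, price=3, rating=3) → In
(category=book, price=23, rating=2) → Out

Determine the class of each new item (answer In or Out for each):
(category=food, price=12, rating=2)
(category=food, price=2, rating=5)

In, In

'In' ⟺ category is food AND price ≤ 19.
(category=food, price=12, rating=2) → category is food, price = 12 → In.
(category=food, price=2, rating=5) → category is food, price = 2 → In.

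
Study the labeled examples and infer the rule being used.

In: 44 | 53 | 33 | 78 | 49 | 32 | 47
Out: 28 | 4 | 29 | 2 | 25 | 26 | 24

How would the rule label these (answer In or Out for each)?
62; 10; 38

In, Out, In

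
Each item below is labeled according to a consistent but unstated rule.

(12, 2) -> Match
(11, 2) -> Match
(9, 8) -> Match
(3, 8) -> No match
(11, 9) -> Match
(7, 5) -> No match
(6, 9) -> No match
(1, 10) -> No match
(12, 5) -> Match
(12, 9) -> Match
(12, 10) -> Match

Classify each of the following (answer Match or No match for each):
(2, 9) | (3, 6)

The distinguishing property — first ≥ 8 — holds for all the 'Match' cases and none of the 'No match' cases.
(2, 9): No match (first 2). (3, 6): No match (first 3).

No match, No match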